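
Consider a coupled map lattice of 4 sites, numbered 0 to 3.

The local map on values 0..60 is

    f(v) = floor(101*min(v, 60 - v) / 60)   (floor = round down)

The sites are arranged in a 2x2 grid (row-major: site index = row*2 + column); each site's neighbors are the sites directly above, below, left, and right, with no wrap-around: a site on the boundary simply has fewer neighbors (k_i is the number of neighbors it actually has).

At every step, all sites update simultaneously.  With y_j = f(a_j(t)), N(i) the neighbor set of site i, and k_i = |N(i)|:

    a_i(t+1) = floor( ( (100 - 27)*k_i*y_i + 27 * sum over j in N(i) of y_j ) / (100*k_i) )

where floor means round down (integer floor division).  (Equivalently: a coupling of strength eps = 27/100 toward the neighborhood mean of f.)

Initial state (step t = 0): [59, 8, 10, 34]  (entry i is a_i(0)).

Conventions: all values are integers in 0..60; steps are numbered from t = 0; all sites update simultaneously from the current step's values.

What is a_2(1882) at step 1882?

Answer: a_2(1882) = 46
Key observation: The state at step 8, [46, 46, 41, 41], reappears at step 12: the system is in a cycle of period 4 from step 8 on.  Therefore the state at step 1882 equals the state at step 8 + ((1882 - 8) mod 4) = 10, which is [41, 41, 46, 46].

Derivation:
t=0: [59, 8, 10, 34]
t=1: [4, 15, 17, 35]
t=2: [11, 24, 26, 37]
t=3: [24, 36, 38, 38]
t=4: [39, 39, 37, 37]
t=5: [35, 35, 37, 37]
t=6: [41, 41, 38, 38]
t=7: [31, 31, 36, 36]
t=8: [46, 46, 41, 41]
t=9: [24, 24, 29, 29]
t=10: [41, 41, 46, 46]
t=11: [29, 29, 24, 24]
t=12: [46, 46, 41, 41]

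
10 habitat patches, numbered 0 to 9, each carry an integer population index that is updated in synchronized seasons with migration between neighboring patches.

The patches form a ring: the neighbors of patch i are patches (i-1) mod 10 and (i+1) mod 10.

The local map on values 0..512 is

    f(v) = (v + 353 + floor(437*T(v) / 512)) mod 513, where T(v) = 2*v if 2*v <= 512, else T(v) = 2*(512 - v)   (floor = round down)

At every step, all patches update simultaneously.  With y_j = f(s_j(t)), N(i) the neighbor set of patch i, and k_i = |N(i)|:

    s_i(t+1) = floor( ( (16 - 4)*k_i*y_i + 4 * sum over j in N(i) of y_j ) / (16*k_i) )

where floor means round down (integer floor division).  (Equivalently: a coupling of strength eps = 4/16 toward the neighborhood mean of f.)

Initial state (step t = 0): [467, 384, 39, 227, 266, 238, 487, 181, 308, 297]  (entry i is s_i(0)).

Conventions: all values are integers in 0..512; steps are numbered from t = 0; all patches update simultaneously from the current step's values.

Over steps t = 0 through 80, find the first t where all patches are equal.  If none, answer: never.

Answer: never
Key observation: The state at step 11 reappears at step 13 — the system is in a cycle of period 2 from step 11 on.  No step 0..13 is synchronized, and the cycle repeats forever, so no step up to 80 (or ever) has all patches equal.

Derivation:
t=0: [467, 384, 39, 227, 266, 238, 487, 181, 308, 297]  (not all equal)
t=1: [405, 436, 455, 399, 126, 410, 378, 354, 476, 487]  (not all equal)
t=2: [417, 406, 398, 394, 242, 396, 445, 450, 386, 377]  (not all equal)
t=3: [423, 425, 431, 442, 479, 437, 402, 401, 436, 442]  (not all equal)
t=4: [412, 412, 408, 398, 382, 404, 426, 426, 407, 403]  (not all equal)
t=5: [422, 422, 425, 432, 439, 427, 414, 413, 424, 427]  (not all equal)
t=6: [414, 414, 412, 408, 404, 412, 419, 420, 414, 412]  (not all equal)
t=7: [421, 421, 422, 425, 426, 422, 417, 417, 420, 421]  (not all equal)
t=8: [416, 415, 414, 413, 412, 415, 418, 418, 417, 416]  (not all equal)
t=9: [419, 420, 420, 421, 421, 420, 418, 418, 418, 419]  (not all equal)
t=10: [417, 417, 416, 416, 416, 417, 417, 418, 417, 417]  (not all equal)
t=11: [419, 419, 419, 419, 419, 419, 418, 418, 418, 419]  (not all equal)
t=12: [417, 417, 417, 417, 417, 417, 417, 418, 417, 417]  (not all equal)
t=13: [419, 419, 419, 419, 419, 419, 418, 418, 418, 419]  (not all equal)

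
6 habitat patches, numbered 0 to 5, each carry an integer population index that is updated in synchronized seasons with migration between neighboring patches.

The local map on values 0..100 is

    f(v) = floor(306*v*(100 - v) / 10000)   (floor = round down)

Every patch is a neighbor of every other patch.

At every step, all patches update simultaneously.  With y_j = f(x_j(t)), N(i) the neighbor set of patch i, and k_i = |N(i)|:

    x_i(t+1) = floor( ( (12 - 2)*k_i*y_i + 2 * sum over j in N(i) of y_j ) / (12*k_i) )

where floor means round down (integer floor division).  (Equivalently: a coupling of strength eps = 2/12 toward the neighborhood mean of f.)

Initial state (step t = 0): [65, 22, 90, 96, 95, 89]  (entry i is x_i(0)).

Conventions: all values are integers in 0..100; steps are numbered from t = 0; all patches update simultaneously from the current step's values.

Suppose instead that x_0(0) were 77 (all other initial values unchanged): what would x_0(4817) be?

Simulating step by step:
t=0: [77, 22, 90, 96, 95, 89]
t=1: [49, 47, 27, 15, 17, 29]
t=2: [72, 72, 59, 43, 46, 62]
t=3: [62, 62, 73, 73, 74, 71]
t=4: [70, 70, 60, 60, 59, 63]
t=5: [65, 65, 72, 72, 73, 70]
t=6: [68, 68, 61, 61, 60, 64]
t=7: [66, 66, 71, 71, 72, 69]
t=8: [67, 67, 63, 63, 61, 64]
t=9: [67, 67, 70, 70, 71, 69]
t=10: [66, 66, 64, 64, 63, 65]
t=11: [68, 68, 69, 69, 70, 69]
t=12: [65, 65, 65, 65, 64, 65]
t=13: [69, 69, 69, 69, 69, 69]
t=14: [65, 65, 65, 65, 65, 65]
t=15: [69, 69, 69, 69, 69, 69]

Answer: x_0(4817) = 69
Key observation: The state at step 13, [69, 69, 69, 69, 69, 69], reappears at step 15: the system is in a cycle of period 2 from step 13 on.  Therefore the state at step 4817 equals the state at step 13 + ((4817 - 13) mod 2) = 13, which is [69, 69, 69, 69, 69, 69].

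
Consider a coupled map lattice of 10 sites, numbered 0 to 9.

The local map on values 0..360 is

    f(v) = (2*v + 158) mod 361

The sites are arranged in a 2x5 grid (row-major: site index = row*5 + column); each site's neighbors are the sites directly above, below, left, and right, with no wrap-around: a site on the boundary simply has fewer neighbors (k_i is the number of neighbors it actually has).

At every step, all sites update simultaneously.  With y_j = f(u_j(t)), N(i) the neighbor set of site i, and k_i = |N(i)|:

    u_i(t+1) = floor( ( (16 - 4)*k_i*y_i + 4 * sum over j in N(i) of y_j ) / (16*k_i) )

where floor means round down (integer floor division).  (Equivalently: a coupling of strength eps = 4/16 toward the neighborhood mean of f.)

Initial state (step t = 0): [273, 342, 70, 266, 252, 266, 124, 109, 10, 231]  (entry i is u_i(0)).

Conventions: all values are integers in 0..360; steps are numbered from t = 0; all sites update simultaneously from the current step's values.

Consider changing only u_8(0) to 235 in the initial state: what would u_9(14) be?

Simulating step by step:
t=0: [273, 342, 70, 266, 252, 266, 124, 109, 235, 231]
t=1: [313, 147, 262, 318, 299, 295, 72, 62, 250, 265]
t=2: [61, 125, 277, 108, 75, 65, 259, 288, 279, 286]
t=3: [251, 114, 269, 94, 233, 290, 265, 94, 269, 88]
t=4: [229, 98, 311, 337, 282, 90, 277, 342, 336, 325]
t=5: [277, 320, 92, 96, 24, 329, 330, 133, 107, 78]
t=6: [284, 122, 297, 309, 237, 126, 91, 84, 68, 262]
t=7: [14, 61, 57, 90, 250, 79, 289, 299, 278, 311]
t=8: [214, 249, 258, 330, 272, 262, 63, 78, 300, 124]
t=9: [245, 289, 293, 129, 273, 304, 290, 288, 64, 80]
t=10: [222, 37, 23, 95, 303, 70, 17, 36, 246, 317]
t=11: [247, 227, 220, 305, 83, 277, 207, 229, 270, 93]
t=12: [293, 249, 223, 109, 291, 326, 229, 256, 306, 340]
t=13: [64, 264, 233, 37, 29, 100, 248, 277, 72, 95]
t=14: [299, 313, 272, 239, 234, 340, 305, 334, 304, 325]

Answer: u_9(14) = 325
Key observation: This trace re-runs the system from the modified initial state.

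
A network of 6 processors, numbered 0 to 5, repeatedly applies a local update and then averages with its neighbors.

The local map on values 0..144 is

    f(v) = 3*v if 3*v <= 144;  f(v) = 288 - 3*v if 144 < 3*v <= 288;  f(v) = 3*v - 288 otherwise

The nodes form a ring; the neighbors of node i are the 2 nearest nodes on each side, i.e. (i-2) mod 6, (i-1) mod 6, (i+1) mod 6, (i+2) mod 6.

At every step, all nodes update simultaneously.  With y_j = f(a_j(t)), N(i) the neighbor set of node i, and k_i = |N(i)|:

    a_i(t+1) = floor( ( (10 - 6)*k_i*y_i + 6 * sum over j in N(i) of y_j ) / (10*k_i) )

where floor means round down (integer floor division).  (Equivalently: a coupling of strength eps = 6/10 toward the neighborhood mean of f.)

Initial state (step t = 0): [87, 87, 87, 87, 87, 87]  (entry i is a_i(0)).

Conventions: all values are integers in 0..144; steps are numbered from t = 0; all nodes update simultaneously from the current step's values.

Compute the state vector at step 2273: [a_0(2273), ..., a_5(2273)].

Answer: [27, 27, 27, 27, 27, 27]
Key observation: The state at step 1, [27, 27, 27, 27, 27, 27], reappears at step 9: the system is in a cycle of period 8 from step 1 on.  Therefore the state at step 2273 equals the state at step 1 + ((2273 - 1) mod 8) = 1, which is [27, 27, 27, 27, 27, 27].

Derivation:
t=0: [87, 87, 87, 87, 87, 87]
t=1: [27, 27, 27, 27, 27, 27]
t=2: [81, 81, 81, 81, 81, 81]
t=3: [45, 45, 45, 45, 45, 45]
t=4: [135, 135, 135, 135, 135, 135]
t=5: [117, 117, 117, 117, 117, 117]
t=6: [63, 63, 63, 63, 63, 63]
t=7: [99, 99, 99, 99, 99, 99]
t=8: [9, 9, 9, 9, 9, 9]
t=9: [27, 27, 27, 27, 27, 27]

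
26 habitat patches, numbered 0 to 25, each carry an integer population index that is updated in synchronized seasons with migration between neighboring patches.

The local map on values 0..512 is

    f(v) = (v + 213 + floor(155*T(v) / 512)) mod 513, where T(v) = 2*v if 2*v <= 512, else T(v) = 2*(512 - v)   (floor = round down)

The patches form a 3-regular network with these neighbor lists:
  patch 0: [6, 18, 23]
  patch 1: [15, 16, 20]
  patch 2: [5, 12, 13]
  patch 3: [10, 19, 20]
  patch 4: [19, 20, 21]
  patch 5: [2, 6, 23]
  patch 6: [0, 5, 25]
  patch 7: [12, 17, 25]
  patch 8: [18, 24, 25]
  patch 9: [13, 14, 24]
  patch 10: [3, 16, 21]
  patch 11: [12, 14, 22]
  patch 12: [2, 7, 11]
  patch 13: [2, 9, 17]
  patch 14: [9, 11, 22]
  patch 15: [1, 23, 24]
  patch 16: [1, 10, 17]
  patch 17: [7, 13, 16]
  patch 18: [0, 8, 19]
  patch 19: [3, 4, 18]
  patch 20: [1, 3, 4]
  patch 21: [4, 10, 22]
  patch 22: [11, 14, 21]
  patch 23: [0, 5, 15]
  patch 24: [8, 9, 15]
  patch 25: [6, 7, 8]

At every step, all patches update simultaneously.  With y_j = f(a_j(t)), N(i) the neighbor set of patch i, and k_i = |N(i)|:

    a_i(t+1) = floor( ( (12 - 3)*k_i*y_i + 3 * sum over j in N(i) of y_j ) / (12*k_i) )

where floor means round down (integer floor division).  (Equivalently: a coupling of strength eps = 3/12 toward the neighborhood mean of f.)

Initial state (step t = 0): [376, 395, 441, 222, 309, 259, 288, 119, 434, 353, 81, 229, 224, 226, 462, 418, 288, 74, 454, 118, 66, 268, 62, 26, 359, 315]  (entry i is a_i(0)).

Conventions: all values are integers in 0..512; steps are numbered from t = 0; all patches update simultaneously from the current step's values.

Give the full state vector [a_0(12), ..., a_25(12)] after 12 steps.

Answer: [362, 194, 197, 131, 26, 355, 211, 150, 322, 164, 169, 115, 165, 171, 106, 323, 189, 151, 384, 50, 134, 115, 79, 392, 276, 191]

Derivation:
t=0: [376, 395, 441, 222, 309, 259, 288, 119, 434, 353, 81, 229, 224, 226, 462, 418, 288, 74, 454, 118, 66, 268, 62, 26, 359, 315]
t=1: [165, 175, 156, 130, 167, 130, 125, 346, 175, 145, 281, 97, 98, 101, 188, 178, 162, 297, 203, 332, 267, 151, 265, 227, 155, 159]
t=2: [399, 460, 444, 347, 419, 394, 423, 189, 449, 403, 202, 316, 358, 367, 78, 458, 416, 178, 111, 182, 202, 400, 154, 164, 465, 438]
t=3: [212, 175, 177, 155, 189, 193, 174, 71, 204, 183, 58, 179, 140, 186, 317, 214, 189, 401, 364, 438, 60, 180, 398, 400, 190, 167]
t=4: [97, 399, 452, 412, 84, 103, 413, 335, 73, 433, 309, 436, 438, 480, 199, 87, 82, 196, 135, 187, 311, 415, 219, 132, 51, 431]
t=5: [361, 194, 204, 150, 285, 348, 206, 137, 322, 177, 155, 157, 179, 181, 48, 337, 284, 67, 379, 79, 156, 173, 69, 409, 292, 188]
t=6: [144, 68, 116, 445, 199, 129, 47, 392, 126, 449, 434, 441, 452, 447, 324, 132, 157, 328, 171, 315, 396, 443, 346, 165, 158, 50]
t=7: [437, 329, 365, 178, 54, 412, 312, 174, 415, 206, 205, 176, 203, 199, 145, 423, 402, 172, 448, 158, 168, 166, 151, 465, 435, 292]
t=8: [179, 173, 133, 454, 343, 169, 139, 422, 170, 76, 117, 448, 113, 70, 415, 174, 180, 423, 207, 431, 439, 424, 459, 188, 167, 160]
t=9: [414, 465, 419, 205, 153, 434, 448, 218, 445, 332, 372, 202, 361, 321, 189, 450, 464, 215, 121, 165, 205, 194, 187, 123, 470, 443]
t=10: [213, 178, 170, 76, 386, 200, 184, 68, 204, 132, 136, 30, 134, 132, 15, 206, 177, 65, 374, 432, 78, 59, 3, 352, 188, 173]
t=11: [98, 445, 436, 330, 190, 110, 427, 344, 74, 373, 418, 269, 410, 420, 252, 76, 476, 341, 138, 189, 336, 297, 229, 118, 40, 438]
t=12: [362, 194, 197, 131, 26, 355, 211, 150, 322, 164, 169, 115, 165, 171, 106, 323, 189, 151, 384, 50, 134, 115, 79, 392, 276, 191]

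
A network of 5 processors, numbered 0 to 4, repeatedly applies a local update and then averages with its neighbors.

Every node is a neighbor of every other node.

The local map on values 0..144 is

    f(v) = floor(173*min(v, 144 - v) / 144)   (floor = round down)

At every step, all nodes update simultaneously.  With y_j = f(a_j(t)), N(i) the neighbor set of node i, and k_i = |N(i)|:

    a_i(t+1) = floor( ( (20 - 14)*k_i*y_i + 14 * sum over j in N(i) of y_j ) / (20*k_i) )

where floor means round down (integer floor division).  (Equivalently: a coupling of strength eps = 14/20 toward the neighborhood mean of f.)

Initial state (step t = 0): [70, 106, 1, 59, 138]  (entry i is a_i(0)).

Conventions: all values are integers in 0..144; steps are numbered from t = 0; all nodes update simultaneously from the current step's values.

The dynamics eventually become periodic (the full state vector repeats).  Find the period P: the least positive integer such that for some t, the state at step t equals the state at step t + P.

Answer: 6
Key observation: The state at step 7, [82, 82, 82, 82, 82], reappears at step 13 — and no state repeats earlier — so the cycle the system enters has period 6.

Derivation:
t=0: [70, 106, 1, 59, 138]
t=1: [46, 41, 36, 44, 37]
t=2: [49, 48, 47, 49, 48]
t=3: [57, 57, 57, 57, 57]
t=4: [68, 68, 68, 68, 68]
t=5: [81, 81, 81, 81, 81]
t=6: [75, 75, 75, 75, 75]
t=7: [82, 82, 82, 82, 82]
t=8: [74, 74, 74, 74, 74]
t=9: [84, 84, 84, 84, 84]
t=10: [72, 72, 72, 72, 72]
t=11: [86, 86, 86, 86, 86]
t=12: [69, 69, 69, 69, 69]
t=13: [82, 82, 82, 82, 82]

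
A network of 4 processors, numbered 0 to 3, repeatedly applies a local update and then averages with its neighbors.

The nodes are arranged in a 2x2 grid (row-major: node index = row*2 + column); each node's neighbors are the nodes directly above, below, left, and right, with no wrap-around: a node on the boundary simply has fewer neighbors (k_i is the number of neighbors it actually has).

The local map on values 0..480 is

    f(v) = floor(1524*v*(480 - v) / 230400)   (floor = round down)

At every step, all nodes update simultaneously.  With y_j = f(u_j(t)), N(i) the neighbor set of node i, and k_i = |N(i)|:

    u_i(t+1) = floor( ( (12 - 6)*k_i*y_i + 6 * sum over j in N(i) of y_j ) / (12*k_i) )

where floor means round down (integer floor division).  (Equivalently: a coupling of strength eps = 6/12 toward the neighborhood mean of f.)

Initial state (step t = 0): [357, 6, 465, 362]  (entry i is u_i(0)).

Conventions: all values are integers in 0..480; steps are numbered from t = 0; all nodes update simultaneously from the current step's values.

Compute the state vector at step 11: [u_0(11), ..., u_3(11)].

Answer: [297, 298, 297, 297]

Derivation:
t=0: [357, 6, 465, 362]
t=1: [161, 152, 166, 157]
t=2: [337, 333, 340, 335]
t=3: [318, 321, 316, 319]
t=4: [339, 338, 340, 339]
t=5: [315, 316, 315, 315]
t=6: [342, 342, 343, 342]
t=7: [311, 312, 311, 311]
t=8: [346, 346, 347, 346]
t=9: [305, 306, 305, 305]
t=10: [352, 352, 353, 352]
t=11: [297, 298, 297, 297]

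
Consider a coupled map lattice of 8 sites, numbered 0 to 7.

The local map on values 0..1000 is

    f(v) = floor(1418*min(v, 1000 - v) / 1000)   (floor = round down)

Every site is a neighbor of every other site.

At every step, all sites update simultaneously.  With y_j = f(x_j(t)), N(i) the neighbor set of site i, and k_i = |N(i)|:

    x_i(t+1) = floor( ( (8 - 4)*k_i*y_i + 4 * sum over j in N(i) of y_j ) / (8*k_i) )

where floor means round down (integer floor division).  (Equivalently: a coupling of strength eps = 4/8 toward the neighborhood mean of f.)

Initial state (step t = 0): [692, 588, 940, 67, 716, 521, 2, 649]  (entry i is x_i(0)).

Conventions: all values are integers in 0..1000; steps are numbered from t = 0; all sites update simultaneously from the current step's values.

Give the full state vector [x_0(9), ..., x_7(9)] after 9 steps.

Answer: [705, 707, 706, 707, 705, 706, 706, 706]

Derivation:
t=0: [692, 588, 940, 67, 716, 521, 2, 649]
t=1: [385, 448, 235, 239, 370, 489, 199, 411]
t=2: [514, 553, 423, 425, 505, 577, 401, 530]
t=3: [656, 632, 617, 619, 661, 617, 604, 646]
t=4: [507, 521, 531, 529, 504, 531, 538, 513]
t=5: [686, 678, 672, 673, 688, 672, 668, 683]
t=6: [451, 456, 460, 459, 450, 460, 462, 453]
t=7: [643, 646, 649, 648, 643, 649, 650, 644]
t=8: [503, 500, 499, 500, 503, 499, 498, 502]
t=9: [705, 707, 706, 707, 705, 706, 706, 706]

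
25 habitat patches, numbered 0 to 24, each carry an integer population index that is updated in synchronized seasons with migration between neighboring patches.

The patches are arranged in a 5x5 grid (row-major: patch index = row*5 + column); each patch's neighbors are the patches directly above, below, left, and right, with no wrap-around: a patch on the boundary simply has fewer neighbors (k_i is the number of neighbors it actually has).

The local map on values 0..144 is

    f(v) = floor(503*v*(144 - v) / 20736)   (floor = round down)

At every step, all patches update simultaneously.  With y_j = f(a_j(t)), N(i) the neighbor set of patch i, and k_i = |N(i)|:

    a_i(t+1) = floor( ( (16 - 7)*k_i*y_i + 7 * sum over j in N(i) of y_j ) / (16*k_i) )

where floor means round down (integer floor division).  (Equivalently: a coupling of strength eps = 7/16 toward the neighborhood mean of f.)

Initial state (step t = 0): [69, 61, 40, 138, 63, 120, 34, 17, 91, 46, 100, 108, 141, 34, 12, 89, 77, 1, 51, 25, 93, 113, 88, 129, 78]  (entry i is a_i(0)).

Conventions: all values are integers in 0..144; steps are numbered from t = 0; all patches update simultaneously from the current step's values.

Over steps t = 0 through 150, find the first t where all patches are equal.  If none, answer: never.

Simulating step by step:
t=0: [69, 61, 40, 138, 63, 120, 34, 17, 91, 46, 100, 108, 141, 34, 12, 89, 77, 1, 51, 25, 93, 113, 88, 129, 78]  (not all equal)
t=1: [112, 114, 84, 60, 97, 85, 87, 63, 94, 101, 100, 89, 31, 81, 60, 116, 103, 42, 87, 80, 108, 99, 86, 78, 95]  (not all equal)
t=2: [92, 93, 116, 119, 111, 113, 116, 117, 115, 109, 105, 111, 98, 117, 119, 87, 101, 104, 119, 121, 93, 106, 116, 121, 117]  (not all equal)
t=3: [108, 104, 82, 76, 85, 89, 83, 80, 79, 86, 98, 92, 98, 79, 74, 114, 103, 96, 74, 69, 112, 98, 82, 70, 72]  (not all equal)
t=4: [100, 105, 120, 123, 121, 113, 118, 122, 123, 121, 107, 113, 113, 122, 124, 89, 103, 112, 123, 125, 90, 106, 119, 124, 125]  (not all equal)
t=5: [99, 92, 71, 63, 65, 87, 77, 68, 63, 65, 95, 86, 80, 65, 61, 112, 99, 83, 64, 58, 112, 97, 75, 61, 57]  (not all equal)
t=6: [112, 117, 123, 123, 123, 117, 122, 124, 123, 123, 110, 118, 123, 123, 122, 93, 108, 121, 123, 120, 91, 108, 121, 122, 120]  (not all equal)
t=7: [81, 73, 63, 62, 62, 77, 67, 61, 61, 62, 89, 75, 63, 62, 64, 108, 91, 68, 63, 67, 110, 93, 70, 65, 68]  (not all equal)
t=8: [123, 124, 123, 122, 123, 123, 124, 122, 122, 123, 116, 123, 123, 123, 123, 100, 115, 123, 123, 124, 96, 112, 123, 124, 124]  (not all equal)
t=9: [61, 60, 62, 64, 62, 64, 60, 63, 64, 62, 77, 65, 62, 62, 61, 98, 79, 63, 61, 60, 104, 85, 65, 60, 60]  (not all equal)
t=10: [122, 122, 123, 123, 123, 123, 122, 123, 123, 123, 122, 123, 123, 122, 122, 112, 121, 123, 122, 122, 106, 118, 123, 122, 122]  (not all equal)
t=11: [64, 64, 62, 62, 62, 63, 64, 62, 62, 62, 67, 63, 62, 64, 64, 81, 68, 62, 64, 65, 89, 74, 64, 64, 65]  (not all equal)
t=12: [123, 123, 123, 123, 123, 123, 123, 123, 123, 123, 124, 123, 123, 123, 123, 122, 124, 123, 123, 124, 120, 123, 124, 124, 124]  (not all equal)
t=13: [62, 62, 62, 62, 62, 61, 62, 62, 62, 62, 61, 61, 62, 62, 61, 64, 61, 61, 61, 60, 66, 62, 60, 60, 60]  (not all equal)
t=14: [122, 123, 123, 123, 123, 122, 122, 123, 123, 122, 122, 122, 122, 122, 122, 123, 122, 122, 122, 122, 123, 122, 122, 122, 122]  (not all equal)
t=15: [64, 62, 62, 62, 62, 65, 64, 62, 62, 64, 64, 65, 64, 64, 65, 62, 64, 65, 65, 65, 62, 64, 65, 65, 65]  (not all equal)
t=16: [123, 123, 123, 123, 123, 124, 123, 123, 123, 123, 123, 124, 123, 123, 124, 123, 123, 124, 124, 124, 123, 123, 124, 124, 124]  (not all equal)
t=17: [61, 62, 62, 62, 62, 60, 61, 62, 62, 61, 61, 60, 61, 61, 60, 62, 61, 60, 60, 60, 62, 61, 60, 60, 60]  (not all equal)
t=18: [122, 122, 123, 123, 122, 122, 122, 122, 122, 122, 122, 122, 122, 122, 122, 122, 122, 122, 122, 122, 122, 122, 122, 122, 122]  (not all equal)
t=19: [65, 64, 62, 62, 64, 65, 65, 64, 64, 65, 65, 65, 65, 65, 65, 65, 65, 65, 65, 65, 65, 65, 65, 65, 65]  (not all equal)
t=20: [124, 123, 123, 123, 123, 124, 124, 123, 123, 124, 124, 124, 124, 124, 124, 124, 124, 124, 124, 124, 124, 124, 124, 124, 124]  (not all equal)
t=21: [60, 61, 62, 62, 61, 60, 60, 61, 61, 60, 60, 60, 60, 60, 60, 60, 60, 60, 60, 60, 60, 60, 60, 60, 60]  (not all equal)
t=22: [122, 122, 122, 122, 122, 122, 122, 122, 122, 122, 122, 122, 122, 122, 122, 122, 122, 122, 122, 122, 122, 122, 122, 122, 122]  (all equal)

Answer: 22
Key observation: Synchronization is absorbing here: once all patches are equal they stay equal, and step 22 is the first all-equal step.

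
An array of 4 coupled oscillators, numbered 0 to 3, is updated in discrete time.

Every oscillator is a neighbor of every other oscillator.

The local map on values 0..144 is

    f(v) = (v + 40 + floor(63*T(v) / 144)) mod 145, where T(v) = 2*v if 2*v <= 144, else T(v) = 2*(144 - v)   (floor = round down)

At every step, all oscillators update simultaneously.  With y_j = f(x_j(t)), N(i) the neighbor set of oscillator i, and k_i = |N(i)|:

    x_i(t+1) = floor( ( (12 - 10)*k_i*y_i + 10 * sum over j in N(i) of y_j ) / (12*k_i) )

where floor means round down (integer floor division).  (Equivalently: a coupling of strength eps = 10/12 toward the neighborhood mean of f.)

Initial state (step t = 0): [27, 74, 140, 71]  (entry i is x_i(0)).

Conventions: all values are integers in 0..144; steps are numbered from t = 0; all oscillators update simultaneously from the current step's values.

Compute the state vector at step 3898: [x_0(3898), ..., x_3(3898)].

Simulating step by step:
t=0: [27, 74, 140, 71]
t=1: [41, 48, 47, 48]
t=2: [127, 125, 125, 125]
t=3: [36, 36, 36, 36]
t=4: [107, 107, 107, 107]
t=5: [34, 34, 34, 34]
t=6: [103, 103, 103, 103]
t=7: [33, 33, 33, 33]
t=8: [101, 101, 101, 101]
t=9: [33, 33, 33, 33]

Answer: [101, 101, 101, 101]
Key observation: The state at step 7, [33, 33, 33, 33], reappears at step 9: the system is in a cycle of period 2 from step 7 on.  Therefore the state at step 3898 equals the state at step 7 + ((3898 - 7) mod 2) = 8, which is [101, 101, 101, 101].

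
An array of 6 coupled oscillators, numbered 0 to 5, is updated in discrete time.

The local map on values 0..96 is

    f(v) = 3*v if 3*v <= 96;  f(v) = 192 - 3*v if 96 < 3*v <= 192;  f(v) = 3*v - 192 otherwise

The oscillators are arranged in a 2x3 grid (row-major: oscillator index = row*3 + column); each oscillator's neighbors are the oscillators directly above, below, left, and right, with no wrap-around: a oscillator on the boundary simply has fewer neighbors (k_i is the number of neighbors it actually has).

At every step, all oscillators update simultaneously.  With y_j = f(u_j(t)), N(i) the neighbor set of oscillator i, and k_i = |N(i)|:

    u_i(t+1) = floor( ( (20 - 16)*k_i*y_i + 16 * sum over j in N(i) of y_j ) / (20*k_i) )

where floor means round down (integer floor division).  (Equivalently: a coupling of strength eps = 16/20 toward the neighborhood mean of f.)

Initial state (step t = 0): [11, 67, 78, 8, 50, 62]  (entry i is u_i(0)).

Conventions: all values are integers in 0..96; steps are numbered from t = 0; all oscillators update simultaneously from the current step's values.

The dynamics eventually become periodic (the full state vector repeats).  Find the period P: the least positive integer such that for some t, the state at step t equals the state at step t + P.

Answer: 18
Key observation: The state at step 45, [13, 19, 13, 19, 13, 19], reappears at step 63 — and no state repeats earlier — so the cycle the system enters has period 18.

Derivation:
t=0: [11, 67, 78, 8, 50, 62]
t=1: [19, 33, 14, 34, 18, 34]
t=2: [84, 59, 81, 62, 83, 56]
t=3: [20, 47, 25, 48, 23, 48]
t=4: [51, 64, 54, 61, 53, 67]
t=5: [11, 27, 9, 30, 11, 27]
t=6: [75, 41, 70, 44, 73, 40]
t=7: [58, 34, 60, 36, 59, 32]
t=8: [73, 30, 76, 30, 75, 30]
t=9: [77, 43, 79, 42, 78, 45]
t=10: [59, 46, 57, 45, 58, 46]
t=11: [47, 25, 47, 24, 47, 26]
t=12: [69, 55, 71, 55, 70, 56]
t=13: [24, 19, 24, 18, 24, 20]
t=14: [58, 69, 61, 68, 60, 69]
t=15: [14, 13, 13, 14, 13, 11]
t=16: [40, 39, 36, 40, 38, 37]
t=17: [73, 77, 79, 74, 76, 81]
t=18: [33, 36, 45, 31, 39, 42]
t=19: [89, 76, 71, 85, 79, 66]
t=20: [54, 44, 21, 60, 37, 27]
t=21: [34, 58, 69, 46, 57, 73]
t=22: [46, 37, 21, 55, 30, 19]
t=23: [54, 71, 67, 63, 62, 72]
t=24: [15, 16, 19, 15, 14, 10]
t=25: [46, 48, 42, 43, 41, 45]
t=26: [55, 60, 55, 61, 58, 65]
t=27: [13, 21, 11, 19, 10, 18]
t=28: [55, 39, 53, 39, 52, 36]
t=29: [65, 40, 70, 40, 69, 44]
t=30: [58, 24, 56, 21, 57, 25]
t=31: [57, 31, 63, 28, 60, 33]
t=32: [75, 28, 75, 30, 74, 24]
t=33: [76, 42, 69, 43, 71, 39]
t=34: [58, 32, 59, 35, 58, 29]
t=35: [76, 32, 76, 31, 75, 30]
t=36: [82, 47, 81, 46, 81, 45]
t=37: [52, 51, 53, 52, 53, 52]
t=38: [37, 35, 36, 34, 36, 33]
t=39: [87, 83, 88, 84, 88, 85]
t=40: [60, 68, 62, 68, 62, 70]
t=41: [12, 8, 13, 9, 12, 8]
t=42: [27, 34, 27, 34, 27, 34]
t=43: [88, 82, 88, 82, 88, 82]
t=44: [57, 68, 57, 68, 57, 68]
t=45: [13, 19, 13, 19, 13, 19]
t=46: [53, 42, 53, 42, 53, 42]
t=47: [59, 39, 59, 39, 59, 39]
t=48: [63, 27, 63, 27, 63, 27]
t=49: [65, 18, 65, 18, 65, 18]
t=50: [43, 13, 43, 13, 43, 13]
t=51: [43, 58, 43, 58, 43, 58]
t=52: [27, 54, 27, 54, 27, 54]
t=53: [40, 70, 40, 70, 40, 70]
t=54: [28, 61, 28, 61, 28, 61]
t=55: [24, 69, 24, 69, 24, 69]
t=56: [26, 60, 26, 60, 26, 60]
t=57: [25, 64, 25, 64, 25, 64]
t=58: [15, 60, 15, 60, 15, 60]
t=59: [18, 38, 18, 38, 18, 38]
t=60: [73, 58, 73, 58, 73, 58]
t=61: [19, 25, 19, 25, 19, 25]
t=62: [71, 60, 71, 60, 71, 60]
t=63: [13, 19, 13, 19, 13, 19]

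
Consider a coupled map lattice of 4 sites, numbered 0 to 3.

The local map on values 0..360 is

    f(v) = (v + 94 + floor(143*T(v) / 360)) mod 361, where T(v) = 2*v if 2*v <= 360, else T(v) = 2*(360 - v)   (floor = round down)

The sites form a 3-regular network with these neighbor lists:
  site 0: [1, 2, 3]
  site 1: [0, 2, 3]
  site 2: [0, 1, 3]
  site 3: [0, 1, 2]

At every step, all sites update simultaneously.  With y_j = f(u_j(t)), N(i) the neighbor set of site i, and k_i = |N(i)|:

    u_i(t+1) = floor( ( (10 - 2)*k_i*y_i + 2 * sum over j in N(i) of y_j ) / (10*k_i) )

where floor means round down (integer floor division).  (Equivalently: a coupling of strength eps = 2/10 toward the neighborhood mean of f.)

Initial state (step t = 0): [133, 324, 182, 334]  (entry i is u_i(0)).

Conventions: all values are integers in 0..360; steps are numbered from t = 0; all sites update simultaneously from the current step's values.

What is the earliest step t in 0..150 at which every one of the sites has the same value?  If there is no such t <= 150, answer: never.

Simulating step by step:
t=0: [133, 324, 182, 334]  (not all equal)
t=1: [280, 99, 78, 101]  (not all equal)
t=2: [112, 255, 227, 258]  (not all equal)
t=3: [249, 85, 81, 86]  (not all equal)
t=4: [104, 233, 228, 235]  (not all equal)
t=5: [237, 80, 79, 81]  (not all equal)
t=6: [101, 225, 224, 227]  (not all equal)
t=7: [233, 79, 79, 79]  (not all equal)
t=8: [99, 223, 223, 223]  (not all equal)
t=9: [229, 77, 77, 77]  (not all equal)
t=10: [99, 220, 220, 220]  (not all equal)
t=11: [229, 77, 77, 77]  (not all equal)

Answer: never
Key observation: The state at step 9 reappears at step 11 — the system is in a cycle of period 2 from step 9 on.  No step 0..11 is synchronized, and the cycle repeats forever, so no step up to 150 (or ever) has all sites equal.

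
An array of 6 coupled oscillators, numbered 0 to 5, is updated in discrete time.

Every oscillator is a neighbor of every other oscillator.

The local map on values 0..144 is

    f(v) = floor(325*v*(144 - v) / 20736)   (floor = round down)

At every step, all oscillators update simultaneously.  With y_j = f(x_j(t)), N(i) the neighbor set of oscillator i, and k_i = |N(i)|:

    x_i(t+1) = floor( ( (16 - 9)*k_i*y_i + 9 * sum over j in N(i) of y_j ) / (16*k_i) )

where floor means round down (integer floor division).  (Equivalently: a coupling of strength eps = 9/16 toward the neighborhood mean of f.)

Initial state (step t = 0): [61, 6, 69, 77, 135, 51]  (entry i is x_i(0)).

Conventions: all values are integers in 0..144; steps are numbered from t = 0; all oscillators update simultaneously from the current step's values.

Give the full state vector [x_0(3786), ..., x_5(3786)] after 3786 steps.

Answer: [80, 80, 80, 80, 80, 80]
Key observation: The state at step 3, [80, 80, 80, 80, 80, 80], reappears at step 4: the system is in a cycle of period 1 from step 3 on.  Therefore the state at step 3786 equals the state at step 3 + ((3786 - 3) mod 1) = 3, which is [80, 80, 80, 80, 80, 80].

Derivation:
t=0: [61, 6, 69, 77, 135, 51]
t=1: [64, 42, 65, 64, 44, 62]
t=2: [77, 72, 77, 77, 73, 76]
t=3: [80, 80, 80, 80, 80, 80]
t=4: [80, 80, 80, 80, 80, 80]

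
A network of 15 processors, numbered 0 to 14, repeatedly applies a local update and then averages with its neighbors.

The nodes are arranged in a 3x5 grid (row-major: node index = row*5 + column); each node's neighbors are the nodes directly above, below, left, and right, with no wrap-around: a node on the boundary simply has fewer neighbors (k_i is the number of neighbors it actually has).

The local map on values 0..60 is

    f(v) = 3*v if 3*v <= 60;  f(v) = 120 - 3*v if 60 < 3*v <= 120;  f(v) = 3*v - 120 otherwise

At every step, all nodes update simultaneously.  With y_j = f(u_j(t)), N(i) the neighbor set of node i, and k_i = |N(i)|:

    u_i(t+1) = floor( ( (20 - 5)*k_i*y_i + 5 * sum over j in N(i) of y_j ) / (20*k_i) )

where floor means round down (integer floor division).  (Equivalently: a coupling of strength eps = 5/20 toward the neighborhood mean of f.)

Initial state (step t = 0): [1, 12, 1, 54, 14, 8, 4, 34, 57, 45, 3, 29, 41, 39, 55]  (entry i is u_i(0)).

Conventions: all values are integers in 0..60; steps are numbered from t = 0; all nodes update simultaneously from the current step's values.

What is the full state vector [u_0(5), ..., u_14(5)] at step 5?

Answer: [15, 22, 14, 20, 5, 47, 14, 15, 39, 9, 50, 53, 41, 48, 33]

Derivation:
t=0: [1, 12, 1, 54, 14, 8, 4, 34, 57, 45, 3, 29, 41, 39, 55]
t=1: [9, 28, 10, 39, 38, 20, 15, 17, 43, 22, 13, 26, 6, 10, 36]
t=2: [32, 35, 30, 6, 11, 54, 45, 44, 15, 42, 42, 40, 23, 25, 19]
t=3: [25, 17, 26, 22, 27, 35, 15, 17, 38, 15, 9, 6, 43, 46, 49]
t=4: [42, 49, 44, 47, 41, 21, 42, 44, 15, 39, 24, 20, 14, 17, 28]
t=5: [15, 22, 14, 20, 5, 47, 14, 15, 39, 9, 50, 53, 41, 48, 33]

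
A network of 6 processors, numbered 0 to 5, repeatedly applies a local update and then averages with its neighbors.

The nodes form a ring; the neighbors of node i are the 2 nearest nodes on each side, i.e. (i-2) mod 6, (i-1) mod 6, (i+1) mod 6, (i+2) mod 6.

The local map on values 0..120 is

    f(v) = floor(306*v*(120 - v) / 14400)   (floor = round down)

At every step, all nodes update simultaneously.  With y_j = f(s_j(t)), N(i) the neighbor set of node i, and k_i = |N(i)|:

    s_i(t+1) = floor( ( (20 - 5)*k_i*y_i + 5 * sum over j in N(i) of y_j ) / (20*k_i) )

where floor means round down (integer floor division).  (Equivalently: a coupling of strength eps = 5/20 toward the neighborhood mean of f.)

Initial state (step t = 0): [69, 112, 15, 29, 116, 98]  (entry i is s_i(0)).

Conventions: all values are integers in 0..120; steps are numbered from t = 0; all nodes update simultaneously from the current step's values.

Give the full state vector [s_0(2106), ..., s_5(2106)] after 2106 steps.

Answer: [72, 72, 72, 72, 72, 72]
Key observation: The state at step 5, [73, 73, 73, 73, 73, 73], reappears at step 7: the system is in a cycle of period 2 from step 5 on.  Therefore the state at step 2106 equals the state at step 5 + ((2106 - 5) mod 2) = 6, which is [72, 72, 72, 72, 72, 72].

Derivation:
t=0: [69, 112, 15, 29, 116, 98]
t=1: [62, 27, 34, 48, 19, 43]
t=2: [71, 57, 61, 68, 47, 67]
t=3: [73, 75, 75, 74, 72, 74]
t=4: [71, 71, 71, 71, 72, 72]
t=5: [73, 73, 73, 73, 73, 73]
t=6: [72, 72, 72, 72, 72, 72]
t=7: [73, 73, 73, 73, 73, 73]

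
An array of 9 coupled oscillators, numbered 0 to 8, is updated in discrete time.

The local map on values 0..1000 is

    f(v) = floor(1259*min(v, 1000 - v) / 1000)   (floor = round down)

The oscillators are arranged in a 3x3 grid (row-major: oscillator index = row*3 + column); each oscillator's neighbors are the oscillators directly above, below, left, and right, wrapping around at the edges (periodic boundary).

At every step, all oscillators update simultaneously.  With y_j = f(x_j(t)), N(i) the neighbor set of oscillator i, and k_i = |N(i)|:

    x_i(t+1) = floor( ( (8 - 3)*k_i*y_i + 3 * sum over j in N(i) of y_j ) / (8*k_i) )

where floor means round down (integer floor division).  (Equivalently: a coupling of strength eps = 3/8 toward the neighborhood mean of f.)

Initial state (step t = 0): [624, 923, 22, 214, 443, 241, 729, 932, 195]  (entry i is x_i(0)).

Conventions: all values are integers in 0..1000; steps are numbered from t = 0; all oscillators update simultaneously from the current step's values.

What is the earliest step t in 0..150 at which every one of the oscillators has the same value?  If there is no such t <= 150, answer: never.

Answer: 25
Key observation: Synchronization is absorbing here: once all oscillators are equal they stay equal, and step 25 is the first all-equal step.

Derivation:
t=0: [624, 923, 22, 214, 443, 241, 729, 932, 195]  (not all equal)
t=1: [364, 167, 121, 325, 418, 292, 313, 169, 224]  (not all equal)
t=2: [395, 257, 218, 419, 441, 357, 373, 264, 281]  (not all equal)
t=3: [459, 357, 323, 514, 499, 440, 453, 366, 363]  (not all equal)
t=4: [551, 474, 444, 600, 586, 542, 553, 484, 472]  (not all equal)
t=5: [561, 583, 567, 522, 539, 564, 564, 593, 587]  (not all equal)
t=6: [553, 533, 541, 584, 567, 552, 547, 523, 526]  (not all equal)
t=7: [562, 581, 577, 536, 553, 562, 570, 590, 589]  (not all equal)
t=8: [549, 531, 533, 571, 555, 550, 541, 523, 523]  (not all equal)
t=9: [569, 585, 584, 550, 565, 568, 576, 593, 593]  (not all equal)
t=10: [539, 525, 525, 556, 542, 540, 533, 518, 517]  (not all equal)
t=11: [581, 595, 595, 566, 579, 581, 587, 600, 602]  (not all equal)
t=12: [524, 512, 511, 538, 526, 524, 519, 507, 506]  (not all equal)
t=13: [600, 611, 612, 588, 598, 600, 605, 615, 616]  (not all equal)
t=14: [501, 491, 490, 512, 503, 501, 497, 487, 486]  (not all equal)
t=15: [624, 618, 617, 618, 622, 623, 621, 615, 614]  (not all equal)
t=16: [475, 479, 480, 478, 476, 476, 478, 482, 482]  (not all equal)
t=17: [599, 602, 603, 600, 600, 600, 601, 604, 604]  (not all equal)
t=18: [502, 501, 499, 503, 502, 502, 501, 499, 498]  (not all equal)
t=19: [626, 627, 627, 625, 626, 626, 627, 627, 626]  (not all equal)
t=20: [469, 469, 469, 471, 470, 470, 469, 469, 469]  (not all equal)
t=21: [590, 590, 590, 591, 590, 590, 590, 590, 590]  (not all equal)
t=22: [515, 516, 516, 514, 515, 515, 515, 516, 516]  (not all equal)
t=23: [609, 609, 609, 610, 609, 609, 609, 609, 609]  (not all equal)
t=24: [491, 492, 492, 491, 491, 491, 491, 492, 492]  (not all equal)
t=25: [618, 618, 618, 618, 618, 618, 618, 618, 618]  (all equal)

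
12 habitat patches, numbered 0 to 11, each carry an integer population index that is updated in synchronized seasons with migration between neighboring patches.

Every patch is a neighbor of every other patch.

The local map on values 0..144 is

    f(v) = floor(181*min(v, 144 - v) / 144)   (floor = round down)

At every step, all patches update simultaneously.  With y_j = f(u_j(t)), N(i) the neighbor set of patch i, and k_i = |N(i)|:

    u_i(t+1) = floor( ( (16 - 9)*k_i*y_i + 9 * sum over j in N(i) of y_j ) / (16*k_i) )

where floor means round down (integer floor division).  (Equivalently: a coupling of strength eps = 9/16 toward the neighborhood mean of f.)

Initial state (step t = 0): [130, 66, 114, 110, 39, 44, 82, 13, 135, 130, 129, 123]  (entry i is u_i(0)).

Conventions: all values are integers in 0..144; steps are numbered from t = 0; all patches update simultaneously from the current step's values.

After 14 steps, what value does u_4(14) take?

Answer: u_4(14) = 75

Derivation:
t=0: [130, 66, 114, 110, 39, 44, 82, 13, 135, 130, 129, 123]
t=1: [29, 54, 37, 39, 41, 44, 52, 29, 27, 29, 29, 32]
t=2: [42, 54, 45, 47, 47, 49, 53, 42, 40, 42, 42, 43]
t=3: [54, 60, 56, 57, 57, 58, 60, 54, 54, 54, 54, 55]
t=4: [68, 71, 69, 70, 70, 70, 71, 68, 68, 68, 68, 69]
t=5: [85, 87, 86, 86, 86, 86, 87, 85, 85, 85, 85, 86]
t=6: [73, 72, 72, 72, 72, 72, 72, 73, 73, 73, 73, 72]
t=7: [89, 89, 89, 89, 89, 89, 89, 89, 89, 89, 89, 89]
t=8: [69, 69, 69, 69, 69, 69, 69, 69, 69, 69, 69, 69]
t=9: [86, 86, 86, 86, 86, 86, 86, 86, 86, 86, 86, 86]
t=10: [72, 72, 72, 72, 72, 72, 72, 72, 72, 72, 72, 72]
t=11: [90, 90, 90, 90, 90, 90, 90, 90, 90, 90, 90, 90]
t=12: [67, 67, 67, 67, 67, 67, 67, 67, 67, 67, 67, 67]
t=13: [84, 84, 84, 84, 84, 84, 84, 84, 84, 84, 84, 84]
t=14: [75, 75, 75, 75, 75, 75, 75, 75, 75, 75, 75, 75]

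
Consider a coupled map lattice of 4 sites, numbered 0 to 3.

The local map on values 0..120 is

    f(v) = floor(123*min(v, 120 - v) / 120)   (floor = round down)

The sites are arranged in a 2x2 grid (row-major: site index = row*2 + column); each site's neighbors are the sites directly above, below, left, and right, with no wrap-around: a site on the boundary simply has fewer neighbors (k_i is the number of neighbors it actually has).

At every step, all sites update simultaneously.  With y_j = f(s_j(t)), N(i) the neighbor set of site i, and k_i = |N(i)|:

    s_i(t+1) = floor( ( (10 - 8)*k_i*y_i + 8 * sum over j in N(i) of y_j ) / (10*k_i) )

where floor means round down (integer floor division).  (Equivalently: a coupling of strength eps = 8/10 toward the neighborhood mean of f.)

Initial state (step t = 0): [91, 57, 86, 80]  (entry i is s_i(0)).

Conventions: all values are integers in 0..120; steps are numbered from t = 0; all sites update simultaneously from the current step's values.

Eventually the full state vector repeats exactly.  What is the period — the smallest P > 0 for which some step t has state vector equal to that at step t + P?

Answer: 2
Key observation: The state at step 4, [39, 42, 42, 39], reappears at step 6 — and no state repeats earlier — so the cycle the system enters has period 2.

Derivation:
t=0: [91, 57, 86, 80]
t=1: [42, 39, 34, 45]
t=2: [37, 43, 42, 38]
t=3: [42, 38, 38, 42]
t=4: [39, 42, 42, 39]
t=5: [42, 39, 39, 42]
t=6: [39, 42, 42, 39]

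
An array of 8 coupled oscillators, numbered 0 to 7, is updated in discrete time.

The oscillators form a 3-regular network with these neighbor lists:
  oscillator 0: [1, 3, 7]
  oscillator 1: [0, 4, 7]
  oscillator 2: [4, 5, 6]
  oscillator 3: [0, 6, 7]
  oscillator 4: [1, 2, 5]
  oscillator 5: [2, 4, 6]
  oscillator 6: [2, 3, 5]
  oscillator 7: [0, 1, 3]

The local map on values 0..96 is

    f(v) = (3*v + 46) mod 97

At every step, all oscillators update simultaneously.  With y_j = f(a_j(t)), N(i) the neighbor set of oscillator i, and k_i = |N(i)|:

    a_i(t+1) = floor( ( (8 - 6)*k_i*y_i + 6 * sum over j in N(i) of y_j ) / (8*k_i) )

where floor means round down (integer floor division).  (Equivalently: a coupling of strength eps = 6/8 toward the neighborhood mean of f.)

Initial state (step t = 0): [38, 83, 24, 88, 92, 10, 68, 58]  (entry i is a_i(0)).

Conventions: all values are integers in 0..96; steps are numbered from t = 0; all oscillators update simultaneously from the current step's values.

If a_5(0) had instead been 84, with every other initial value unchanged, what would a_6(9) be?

Answer: a_6(9) = 42
Key observation: This trace re-runs the system from the modified initial state.

Derivation:
t=0: [38, 83, 24, 88, 92, 84, 68, 58]
t=1: [28, 31, 28, 41, 15, 28, 25, 28]
t=2: [45, 49, 45, 40, 49, 45, 40, 45]
t=3: [83, 90, 83, 76, 90, 83, 76, 83]
t=4: [28, 14, 28, 42, 14, 28, 42, 28]
t=5: [57, 60, 57, 54, 60, 57, 54, 57]
t=6: [23, 27, 23, 18, 27, 23, 18, 23]
t=7: [17, 24, 17, 10, 24, 17, 10, 17]
t=8: [24, 10, 24, 38, 10, 24, 38, 24]
t=9: [45, 48, 45, 42, 48, 45, 42, 45]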